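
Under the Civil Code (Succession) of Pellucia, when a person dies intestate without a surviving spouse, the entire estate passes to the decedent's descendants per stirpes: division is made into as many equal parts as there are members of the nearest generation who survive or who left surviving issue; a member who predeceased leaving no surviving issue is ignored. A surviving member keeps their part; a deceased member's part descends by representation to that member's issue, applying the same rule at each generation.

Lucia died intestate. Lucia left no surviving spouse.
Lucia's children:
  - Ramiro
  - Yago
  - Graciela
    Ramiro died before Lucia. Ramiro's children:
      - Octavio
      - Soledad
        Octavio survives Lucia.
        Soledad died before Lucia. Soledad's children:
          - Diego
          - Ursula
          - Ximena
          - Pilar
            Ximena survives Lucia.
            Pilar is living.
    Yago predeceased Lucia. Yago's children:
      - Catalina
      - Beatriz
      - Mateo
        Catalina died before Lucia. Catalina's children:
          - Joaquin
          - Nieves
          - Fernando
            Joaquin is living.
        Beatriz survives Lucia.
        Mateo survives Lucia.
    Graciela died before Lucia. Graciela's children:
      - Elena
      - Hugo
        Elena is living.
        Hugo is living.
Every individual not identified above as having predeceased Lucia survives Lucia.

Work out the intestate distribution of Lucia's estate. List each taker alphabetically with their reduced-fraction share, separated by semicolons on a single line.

There is no surviving spouse, so the entire estate passes to Lucia's descendants per stirpes.
The estate is divided into 3 equal shares of 1/3 among Ramiro, Yago, Graciela.
Ramiro predeceased; the 1/3 allotted to Ramiro's branch passes to Ramiro's issue by representation.
The 1/3 is divided into 2 equal shares of 1/6 among Octavio, Soledad.
Octavio is living and takes 1/6.
Soledad predeceased; the 1/6 allotted to Soledad's branch passes to Soledad's issue by representation.
The 1/6 is divided into 4 equal shares of 1/24 among Diego, Ursula, Ximena, Pilar.
Diego is living and takes 1/24.
Ursula is living and takes 1/24.
Ximena is living and takes 1/24.
Pilar is living and takes 1/24.
Yago predeceased; the 1/3 allotted to Yago's branch passes to Yago's issue by representation.
The 1/3 is divided into 3 equal shares of 1/9 among Catalina, Beatriz, Mateo.
Catalina predeceased; the 1/9 allotted to Catalina's branch passes to Catalina's issue by representation.
The 1/9 is divided into 3 equal shares of 1/27 among Joaquin, Nieves, Fernando.
Joaquin is living and takes 1/27.
Nieves is living and takes 1/27.
Fernando is living and takes 1/27.
Beatriz is living and takes 1/9.
Mateo is living and takes 1/9.
Graciela predeceased; the 1/3 allotted to Graciela's branch passes to Graciela's issue by representation.
The 1/3 is divided into 2 equal shares of 1/6 among Elena, Hugo.
Elena is living and takes 1/6.
Hugo is living and takes 1/6.

Beatriz 1/9; Diego 1/24; Elena 1/6; Fernando 1/27; Hugo 1/6; Joaquin 1/27; Mateo 1/9; Nieves 1/27; Octavio 1/6; Pilar 1/24; Ursula 1/24; Ximena 1/24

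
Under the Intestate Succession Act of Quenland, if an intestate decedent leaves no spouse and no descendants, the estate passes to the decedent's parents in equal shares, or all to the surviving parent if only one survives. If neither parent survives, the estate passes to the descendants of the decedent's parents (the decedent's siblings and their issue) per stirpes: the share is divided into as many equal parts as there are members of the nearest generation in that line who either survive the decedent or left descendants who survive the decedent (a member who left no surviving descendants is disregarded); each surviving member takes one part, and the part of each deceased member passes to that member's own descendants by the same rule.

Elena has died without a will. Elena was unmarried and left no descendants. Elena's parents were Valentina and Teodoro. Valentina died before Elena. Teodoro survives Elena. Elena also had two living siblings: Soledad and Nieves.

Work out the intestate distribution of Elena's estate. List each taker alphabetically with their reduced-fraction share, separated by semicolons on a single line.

Only one parent, Teodoro, survives, so Teodoro takes the entire estate. The siblings take nothing because a surviving parent has priority.

Teodoro 1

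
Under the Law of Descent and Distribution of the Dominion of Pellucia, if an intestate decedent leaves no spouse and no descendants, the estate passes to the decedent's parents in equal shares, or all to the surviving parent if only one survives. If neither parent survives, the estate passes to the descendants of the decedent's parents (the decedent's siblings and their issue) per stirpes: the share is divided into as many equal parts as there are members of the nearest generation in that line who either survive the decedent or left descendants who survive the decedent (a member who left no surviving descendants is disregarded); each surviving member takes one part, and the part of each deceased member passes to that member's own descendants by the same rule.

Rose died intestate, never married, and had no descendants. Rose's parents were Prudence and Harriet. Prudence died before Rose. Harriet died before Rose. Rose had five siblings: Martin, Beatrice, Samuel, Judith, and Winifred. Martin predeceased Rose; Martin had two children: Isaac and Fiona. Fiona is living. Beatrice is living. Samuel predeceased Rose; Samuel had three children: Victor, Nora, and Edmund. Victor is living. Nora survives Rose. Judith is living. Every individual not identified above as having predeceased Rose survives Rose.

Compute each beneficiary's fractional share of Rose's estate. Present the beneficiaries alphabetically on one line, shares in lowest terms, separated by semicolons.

Neither parent survives and there are no descendants, so the estate passes to Rose's siblings and their issue per stirpes.
The estate is divided into 5 equal shares of 1/5 among Martin, Beatrice, Samuel, Judith, Winifred.
Martin predeceased; the 1/5 allotted to Martin's branch passes to Martin's issue by representation.
The 1/5 is divided into 2 equal shares of 1/10 among Isaac, Fiona.
Isaac is living and takes 1/10.
Fiona is living and takes 1/10.
Beatrice is living and takes 1/5.
Samuel predeceased; the 1/5 allotted to Samuel's branch passes to Samuel's issue by representation.
The 1/5 is divided into 3 equal shares of 1/15 among Victor, Nora, Edmund.
Victor is living and takes 1/15.
Nora is living and takes 1/15.
Edmund is living and takes 1/15.
Judith is living and takes 1/5.
Winifred is living and takes 1/5.

Beatrice 1/5; Edmund 1/15; Fiona 1/10; Isaac 1/10; Judith 1/5; Nora 1/15; Victor 1/15; Winifred 1/5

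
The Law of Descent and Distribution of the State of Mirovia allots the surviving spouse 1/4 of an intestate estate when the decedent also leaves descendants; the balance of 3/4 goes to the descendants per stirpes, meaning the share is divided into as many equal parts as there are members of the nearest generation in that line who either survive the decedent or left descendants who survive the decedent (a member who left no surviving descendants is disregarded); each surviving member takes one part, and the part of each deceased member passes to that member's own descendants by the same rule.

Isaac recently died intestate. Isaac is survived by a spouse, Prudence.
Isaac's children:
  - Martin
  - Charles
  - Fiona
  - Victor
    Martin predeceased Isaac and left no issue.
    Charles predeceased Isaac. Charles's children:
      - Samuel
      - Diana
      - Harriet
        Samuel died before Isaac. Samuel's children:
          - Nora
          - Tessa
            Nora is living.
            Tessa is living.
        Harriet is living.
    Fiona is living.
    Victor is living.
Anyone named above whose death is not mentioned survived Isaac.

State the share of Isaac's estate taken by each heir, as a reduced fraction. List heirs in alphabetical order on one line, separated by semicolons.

Prudence, as surviving spouse, takes 1/4.
The remaining 3/4 passes to Isaac's descendants per stirpes.
Martin left no surviving issue, so that branch lapses and is disregarded.
The 3/4 is divided into 3 equal shares of 1/4 among Charles, Fiona, Victor.
Charles predeceased; the 1/4 allotted to Charles's branch passes to Charles's issue by representation.
The 1/4 is divided into 3 equal shares of 1/12 among Samuel, Diana, Harriet.
Samuel predeceased; the 1/12 allotted to Samuel's branch passes to Samuel's issue by representation.
The 1/12 is divided into 2 equal shares of 1/24 among Nora, Tessa.
Nora is living and takes 1/24.
Tessa is living and takes 1/24.
Diana is living and takes 1/12.
Harriet is living and takes 1/12.
Fiona is living and takes 1/4.
Victor is living and takes 1/4.

Diana 1/12; Fiona 1/4; Harriet 1/12; Nora 1/24; Prudence 1/4; Tessa 1/24; Victor 1/4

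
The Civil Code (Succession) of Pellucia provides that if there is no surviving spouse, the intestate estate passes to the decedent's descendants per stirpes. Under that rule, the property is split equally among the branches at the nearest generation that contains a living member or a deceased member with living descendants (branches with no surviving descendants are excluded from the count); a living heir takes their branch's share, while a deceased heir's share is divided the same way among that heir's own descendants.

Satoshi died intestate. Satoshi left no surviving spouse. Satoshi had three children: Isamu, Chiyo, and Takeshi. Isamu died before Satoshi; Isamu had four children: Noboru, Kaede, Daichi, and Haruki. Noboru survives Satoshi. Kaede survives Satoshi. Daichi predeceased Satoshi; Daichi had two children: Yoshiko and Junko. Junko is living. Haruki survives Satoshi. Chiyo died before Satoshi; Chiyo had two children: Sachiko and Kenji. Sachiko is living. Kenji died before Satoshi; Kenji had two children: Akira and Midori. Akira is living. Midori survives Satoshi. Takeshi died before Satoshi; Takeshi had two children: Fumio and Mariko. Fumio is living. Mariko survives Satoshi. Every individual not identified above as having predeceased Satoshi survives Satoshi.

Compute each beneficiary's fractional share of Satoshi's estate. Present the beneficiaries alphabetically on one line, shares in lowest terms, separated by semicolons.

There is no surviving spouse, so the entire estate passes to Satoshi's descendants per stirpes.
The estate is divided into 3 equal shares of 1/3 among Isamu, Chiyo, Takeshi.
Isamu predeceased; the 1/3 allotted to Isamu's branch passes to Isamu's issue by representation.
The 1/3 is divided into 4 equal shares of 1/12 among Noboru, Kaede, Daichi, Haruki.
Noboru is living and takes 1/12.
Kaede is living and takes 1/12.
Daichi predeceased; the 1/12 allotted to Daichi's branch passes to Daichi's issue by representation.
The 1/12 is divided into 2 equal shares of 1/24 among Yoshiko, Junko.
Yoshiko is living and takes 1/24.
Junko is living and takes 1/24.
Haruki is living and takes 1/12.
Chiyo predeceased; the 1/3 allotted to Chiyo's branch passes to Chiyo's issue by representation.
The 1/3 is divided into 2 equal shares of 1/6 among Sachiko, Kenji.
Sachiko is living and takes 1/6.
Kenji predeceased; the 1/6 allotted to Kenji's branch passes to Kenji's issue by representation.
The 1/6 is divided into 2 equal shares of 1/12 among Akira, Midori.
Akira is living and takes 1/12.
Midori is living and takes 1/12.
Takeshi predeceased; the 1/3 allotted to Takeshi's branch passes to Takeshi's issue by representation.
The 1/3 is divided into 2 equal shares of 1/6 among Fumio, Mariko.
Fumio is living and takes 1/6.
Mariko is living and takes 1/6.

Akira 1/12; Fumio 1/6; Haruki 1/12; Junko 1/24; Kaede 1/12; Mariko 1/6; Midori 1/12; Noboru 1/12; Sachiko 1/6; Yoshiko 1/24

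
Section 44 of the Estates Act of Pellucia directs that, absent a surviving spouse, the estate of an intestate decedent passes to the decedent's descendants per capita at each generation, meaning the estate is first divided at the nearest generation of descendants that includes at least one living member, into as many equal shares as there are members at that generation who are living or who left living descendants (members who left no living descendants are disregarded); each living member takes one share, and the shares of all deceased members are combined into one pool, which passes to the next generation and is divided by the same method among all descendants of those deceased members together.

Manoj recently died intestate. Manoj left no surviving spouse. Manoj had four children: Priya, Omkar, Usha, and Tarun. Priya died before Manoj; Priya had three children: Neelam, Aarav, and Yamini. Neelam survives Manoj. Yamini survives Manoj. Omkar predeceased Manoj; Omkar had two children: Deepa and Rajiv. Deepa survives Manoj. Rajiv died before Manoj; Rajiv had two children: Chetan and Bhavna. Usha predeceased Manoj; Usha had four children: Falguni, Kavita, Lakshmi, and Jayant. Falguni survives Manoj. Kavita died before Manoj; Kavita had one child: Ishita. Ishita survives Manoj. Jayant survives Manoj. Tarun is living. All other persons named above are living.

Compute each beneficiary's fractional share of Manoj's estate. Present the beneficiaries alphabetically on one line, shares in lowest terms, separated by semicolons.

There is no surviving spouse, so the entire estate passes to Manoj's descendants per capita at each generation.
At generation 1 (Priya, Omkar, Usha, Tarun) there are 4 shares of (1)/4 = 1/4 each.
Living: Tarun — each takes 1/4.
Deceased: Priya, Omkar, and Usha. Their combined 3/4 is pooled and carried to generation 2.
At generation 2 (Neelam, Aarav, Yamini, Deepa, Rajiv, Falguni, Kavita, Lakshmi, Jayant) there are 9 shares of (3/4)/9 = 1/12 each.
Living: Neelam, Aarav, Yamini, Deepa, Falguni, Lakshmi, and Jayant — each takes 1/12.
Deceased: Rajiv and Kavita. Their combined 1/6 is pooled and carried to generation 3.
At generation 3 (Chetan, Bhavna, Ishita) there are 3 shares of (1/6)/3 = 1/18 each.
Living: Chetan, Bhavna, and Ishita — each takes 1/18.

Aarav 1/12; Bhavna 1/18; Chetan 1/18; Deepa 1/12; Falguni 1/12; Ishita 1/18; Jayant 1/12; Lakshmi 1/12; Neelam 1/12; Tarun 1/4; Yamini 1/12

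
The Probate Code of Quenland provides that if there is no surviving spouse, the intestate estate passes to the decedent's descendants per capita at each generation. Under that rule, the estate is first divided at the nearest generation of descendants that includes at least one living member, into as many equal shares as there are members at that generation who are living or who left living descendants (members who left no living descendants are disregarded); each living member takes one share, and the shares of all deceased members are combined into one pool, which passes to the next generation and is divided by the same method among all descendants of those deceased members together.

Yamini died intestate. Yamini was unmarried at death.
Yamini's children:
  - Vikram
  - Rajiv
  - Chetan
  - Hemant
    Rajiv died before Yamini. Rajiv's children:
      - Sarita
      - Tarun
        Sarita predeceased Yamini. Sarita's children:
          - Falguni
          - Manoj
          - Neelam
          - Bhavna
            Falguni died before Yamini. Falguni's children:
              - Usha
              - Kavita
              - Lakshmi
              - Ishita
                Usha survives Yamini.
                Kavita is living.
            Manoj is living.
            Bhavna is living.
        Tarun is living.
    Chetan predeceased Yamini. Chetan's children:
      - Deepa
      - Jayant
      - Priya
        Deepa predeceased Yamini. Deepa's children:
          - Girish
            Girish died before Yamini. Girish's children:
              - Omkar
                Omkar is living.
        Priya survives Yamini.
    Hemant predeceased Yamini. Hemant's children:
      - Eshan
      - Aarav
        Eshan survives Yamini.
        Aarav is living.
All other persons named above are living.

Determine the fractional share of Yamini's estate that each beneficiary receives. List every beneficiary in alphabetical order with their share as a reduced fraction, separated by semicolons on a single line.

Aarav 3/28; Bhavna 3/70; Eshan 3/28; Ishita 3/175; Jayant 3/28; Kavita 3/175; Lakshmi 3/175; Manoj 3/70; Neelam 3/70; Omkar 3/175; Priya 3/28; Tarun 3/28; Usha 3/175; Vikram 1/4

There is no surviving spouse, so the entire estate passes to Yamini's descendants per capita at each generation.
At generation 1 (Vikram, Rajiv, Chetan, Hemant) there are 4 shares of (1)/4 = 1/4 each.
Living: Vikram — each takes 1/4.
Deceased: Rajiv, Chetan, and Hemant. Their combined 3/4 is pooled and carried to generation 2.
At generation 2 (Sarita, Tarun, Deepa, Jayant, Priya, Eshan, Aarav) there are 7 shares of (3/4)/7 = 3/28 each.
Living: Tarun, Jayant, Priya, Eshan, and Aarav — each takes 3/28.
Deceased: Sarita and Deepa. Their combined 3/14 is pooled and carried to generation 3.
At generation 3 (Falguni, Manoj, Neelam, Bhavna, Girish) there are 5 shares of (3/14)/5 = 3/70 each.
Living: Manoj, Neelam, and Bhavna — each takes 3/70.
Deceased: Falguni and Girish. Their combined 3/35 is pooled and carried to generation 4.
At generation 4 (Usha, Kavita, Lakshmi, Ishita, Omkar) there are 5 shares of (3/35)/5 = 3/175 each.
Living: Usha, Kavita, Lakshmi, Ishita, and Omkar — each takes 3/175.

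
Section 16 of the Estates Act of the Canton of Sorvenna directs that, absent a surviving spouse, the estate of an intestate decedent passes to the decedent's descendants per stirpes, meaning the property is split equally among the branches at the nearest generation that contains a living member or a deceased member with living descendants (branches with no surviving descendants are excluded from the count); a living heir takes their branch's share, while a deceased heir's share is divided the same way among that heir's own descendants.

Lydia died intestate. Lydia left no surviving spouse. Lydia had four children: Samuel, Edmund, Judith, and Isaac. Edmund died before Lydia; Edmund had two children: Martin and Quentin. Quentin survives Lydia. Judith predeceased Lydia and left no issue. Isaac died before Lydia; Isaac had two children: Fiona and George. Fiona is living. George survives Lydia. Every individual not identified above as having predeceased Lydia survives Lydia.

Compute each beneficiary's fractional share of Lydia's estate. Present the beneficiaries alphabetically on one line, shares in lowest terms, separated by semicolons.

Fiona 1/6; George 1/6; Martin 1/6; Quentin 1/6; Samuel 1/3

There is no surviving spouse, so the entire estate passes to Lydia's descendants per stirpes.
Judith left no surviving issue, so that branch lapses and is disregarded.
The estate is divided into 3 equal shares of 1/3 among Samuel, Edmund, Isaac.
Samuel is living and takes 1/3.
Edmund predeceased; the 1/3 allotted to Edmund's branch passes to Edmund's issue by representation.
The 1/3 is divided into 2 equal shares of 1/6 among Martin, Quentin.
Martin is living and takes 1/6.
Quentin is living and takes 1/6.
Isaac predeceased; the 1/3 allotted to Isaac's branch passes to Isaac's issue by representation.
The 1/3 is divided into 2 equal shares of 1/6 among Fiona, George.
Fiona is living and takes 1/6.
George is living and takes 1/6.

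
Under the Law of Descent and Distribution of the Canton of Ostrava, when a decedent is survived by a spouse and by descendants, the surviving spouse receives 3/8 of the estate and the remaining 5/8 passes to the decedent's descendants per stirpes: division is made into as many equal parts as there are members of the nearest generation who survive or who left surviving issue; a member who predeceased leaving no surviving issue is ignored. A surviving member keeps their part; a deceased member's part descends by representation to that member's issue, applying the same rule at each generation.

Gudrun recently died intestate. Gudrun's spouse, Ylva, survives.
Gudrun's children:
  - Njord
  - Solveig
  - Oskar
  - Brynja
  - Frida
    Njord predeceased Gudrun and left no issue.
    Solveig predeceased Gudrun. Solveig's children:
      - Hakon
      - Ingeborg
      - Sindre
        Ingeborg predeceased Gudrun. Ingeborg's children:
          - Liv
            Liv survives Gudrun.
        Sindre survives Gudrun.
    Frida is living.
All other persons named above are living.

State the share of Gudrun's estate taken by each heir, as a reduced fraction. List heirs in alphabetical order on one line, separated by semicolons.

Brynja 5/32; Frida 5/32; Hakon 5/96; Liv 5/96; Oskar 5/32; Sindre 5/96; Ylva 3/8

Ylva, as surviving spouse, takes 3/8.
The remaining 5/8 passes to Gudrun's descendants per stirpes.
Njord left no surviving issue, so that branch lapses and is disregarded.
The 5/8 is divided into 4 equal shares of 5/32 among Solveig, Oskar, Brynja, Frida.
Solveig predeceased; the 5/32 allotted to Solveig's branch passes to Solveig's issue by representation.
The 5/32 is divided into 3 equal shares of 5/96 among Hakon, Ingeborg, Sindre.
Hakon is living and takes 5/96.
Ingeborg predeceased; the 5/96 allotted to Ingeborg's branch passes to Ingeborg's issue by representation.
Liv is the sole taker at this level and receives the full 5/96.
Sindre is living and takes 5/96.
Oskar is living and takes 5/32.
Brynja is living and takes 5/32.
Frida is living and takes 5/32.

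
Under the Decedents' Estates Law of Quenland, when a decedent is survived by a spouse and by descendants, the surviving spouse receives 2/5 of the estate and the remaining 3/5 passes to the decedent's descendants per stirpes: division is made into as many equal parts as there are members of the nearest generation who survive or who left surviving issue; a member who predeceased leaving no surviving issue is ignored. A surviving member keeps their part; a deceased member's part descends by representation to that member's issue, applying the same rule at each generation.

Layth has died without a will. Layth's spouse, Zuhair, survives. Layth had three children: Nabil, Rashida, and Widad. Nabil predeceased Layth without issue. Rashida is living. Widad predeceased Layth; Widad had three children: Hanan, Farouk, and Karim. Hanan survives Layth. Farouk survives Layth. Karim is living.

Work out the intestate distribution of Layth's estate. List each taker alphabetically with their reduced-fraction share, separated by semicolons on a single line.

Farouk 1/10; Hanan 1/10; Karim 1/10; Rashida 3/10; Zuhair 2/5

Zuhair, as surviving spouse, takes 2/5.
The remaining 3/5 passes to Layth's descendants per stirpes.
Nabil left no surviving issue, so that branch lapses and is disregarded.
The 3/5 is divided into 2 equal shares of 3/10 among Rashida, Widad.
Rashida is living and takes 3/10.
Widad predeceased; the 3/10 allotted to Widad's branch passes to Widad's issue by representation.
The 3/10 is divided into 3 equal shares of 1/10 among Hanan, Farouk, Karim.
Hanan is living and takes 1/10.
Farouk is living and takes 1/10.
Karim is living and takes 1/10.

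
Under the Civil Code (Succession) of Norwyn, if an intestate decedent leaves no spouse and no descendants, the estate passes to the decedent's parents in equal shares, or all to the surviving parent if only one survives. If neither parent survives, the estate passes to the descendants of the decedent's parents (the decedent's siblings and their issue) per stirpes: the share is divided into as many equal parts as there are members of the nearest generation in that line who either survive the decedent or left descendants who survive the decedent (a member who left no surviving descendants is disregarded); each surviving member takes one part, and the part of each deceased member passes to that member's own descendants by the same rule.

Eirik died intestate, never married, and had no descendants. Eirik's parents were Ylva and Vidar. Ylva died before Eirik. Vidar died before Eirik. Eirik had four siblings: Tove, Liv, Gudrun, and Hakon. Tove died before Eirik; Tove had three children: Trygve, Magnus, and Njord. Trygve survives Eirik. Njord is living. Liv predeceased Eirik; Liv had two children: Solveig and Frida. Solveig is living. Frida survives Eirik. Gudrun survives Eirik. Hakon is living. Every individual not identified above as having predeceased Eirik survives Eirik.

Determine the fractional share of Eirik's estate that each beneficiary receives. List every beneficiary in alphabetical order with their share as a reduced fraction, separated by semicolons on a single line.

Neither parent survives and there are no descendants, so the estate passes to Eirik's siblings and their issue per stirpes.
The estate is divided into 4 equal shares of 1/4 among Tove, Liv, Gudrun, Hakon.
Tove predeceased; the 1/4 allotted to Tove's branch passes to Tove's issue by representation.
The 1/4 is divided into 3 equal shares of 1/12 among Trygve, Magnus, Njord.
Trygve is living and takes 1/12.
Magnus is living and takes 1/12.
Njord is living and takes 1/12.
Liv predeceased; the 1/4 allotted to Liv's branch passes to Liv's issue by representation.
The 1/4 is divided into 2 equal shares of 1/8 among Solveig, Frida.
Solveig is living and takes 1/8.
Frida is living and takes 1/8.
Gudrun is living and takes 1/4.
Hakon is living and takes 1/4.

Frida 1/8; Gudrun 1/4; Hakon 1/4; Magnus 1/12; Njord 1/12; Solveig 1/8; Trygve 1/12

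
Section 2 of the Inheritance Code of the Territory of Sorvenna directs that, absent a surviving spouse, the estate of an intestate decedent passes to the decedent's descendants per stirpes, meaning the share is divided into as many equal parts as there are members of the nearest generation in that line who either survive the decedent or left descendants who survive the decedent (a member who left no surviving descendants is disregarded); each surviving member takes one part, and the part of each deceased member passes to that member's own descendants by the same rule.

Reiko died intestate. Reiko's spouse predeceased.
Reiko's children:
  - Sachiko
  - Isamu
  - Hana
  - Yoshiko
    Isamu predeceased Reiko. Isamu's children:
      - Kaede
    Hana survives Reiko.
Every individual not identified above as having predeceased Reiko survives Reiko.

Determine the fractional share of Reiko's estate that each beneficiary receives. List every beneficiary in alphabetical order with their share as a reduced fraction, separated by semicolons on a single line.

Hana 1/4; Kaede 1/4; Sachiko 1/4; Yoshiko 1/4

There is no surviving spouse, so the entire estate passes to Reiko's descendants per stirpes.
The estate is divided into 4 equal shares of 1/4 among Sachiko, Isamu, Hana, Yoshiko.
Sachiko is living and takes 1/4.
Isamu predeceased; the 1/4 allotted to Isamu's branch passes to Isamu's issue by representation.
Kaede is the sole taker at this level and receives the full 1/4.
Hana is living and takes 1/4.
Yoshiko is living and takes 1/4.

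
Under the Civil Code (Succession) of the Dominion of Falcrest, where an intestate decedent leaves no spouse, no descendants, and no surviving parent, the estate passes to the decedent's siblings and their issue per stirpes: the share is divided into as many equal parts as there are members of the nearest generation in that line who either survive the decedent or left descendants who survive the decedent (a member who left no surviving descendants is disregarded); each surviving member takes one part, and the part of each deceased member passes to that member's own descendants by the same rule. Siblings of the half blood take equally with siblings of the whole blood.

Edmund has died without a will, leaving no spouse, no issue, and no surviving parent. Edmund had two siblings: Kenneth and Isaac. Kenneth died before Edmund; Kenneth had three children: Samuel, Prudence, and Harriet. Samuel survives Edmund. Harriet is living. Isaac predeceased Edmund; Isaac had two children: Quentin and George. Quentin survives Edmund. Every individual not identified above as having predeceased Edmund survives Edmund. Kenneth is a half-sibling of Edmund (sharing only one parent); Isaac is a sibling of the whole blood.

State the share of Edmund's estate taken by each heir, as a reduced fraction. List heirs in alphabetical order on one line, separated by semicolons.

No spouse, descendants, or parent survives, so the estate passes to Edmund's siblings per stirpes.
Half-blood and whole-blood siblings take equally under the stated rule.
The estate is divided into 2 equal shares of 1/2 among Kenneth, Isaac.
Kenneth predeceased; the 1/2 allotted to Kenneth's branch passes to Kenneth's issue by representation.
The 1/2 is divided into 3 equal shares of 1/6 among Samuel, Prudence, Harriet.
Samuel is living and takes 1/6.
Prudence is living and takes 1/6.
Harriet is living and takes 1/6.
Isaac predeceased; the 1/2 allotted to Isaac's branch passes to Isaac's issue by representation.
The 1/2 is divided into 2 equal shares of 1/4 among Quentin, George.
Quentin is living and takes 1/4.
George is living and takes 1/4.

George 1/4; Harriet 1/6; Prudence 1/6; Quentin 1/4; Samuel 1/6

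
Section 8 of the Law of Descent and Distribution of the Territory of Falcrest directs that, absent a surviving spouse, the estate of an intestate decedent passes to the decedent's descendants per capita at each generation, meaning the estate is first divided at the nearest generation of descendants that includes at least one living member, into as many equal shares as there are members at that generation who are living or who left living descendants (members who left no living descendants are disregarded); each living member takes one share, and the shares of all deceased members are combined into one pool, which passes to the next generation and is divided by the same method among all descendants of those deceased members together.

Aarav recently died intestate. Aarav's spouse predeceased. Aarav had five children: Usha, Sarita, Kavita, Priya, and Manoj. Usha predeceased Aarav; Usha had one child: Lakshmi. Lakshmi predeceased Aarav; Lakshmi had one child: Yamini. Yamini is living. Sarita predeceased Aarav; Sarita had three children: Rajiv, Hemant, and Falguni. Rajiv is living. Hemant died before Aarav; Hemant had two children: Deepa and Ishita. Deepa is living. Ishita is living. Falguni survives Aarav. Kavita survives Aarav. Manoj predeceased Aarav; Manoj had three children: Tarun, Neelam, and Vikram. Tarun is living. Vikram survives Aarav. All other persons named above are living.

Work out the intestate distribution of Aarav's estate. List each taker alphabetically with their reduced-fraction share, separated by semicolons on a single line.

There is no surviving spouse, so the entire estate passes to Aarav's descendants per capita at each generation.
At generation 1 (Usha, Sarita, Kavita, Priya, Manoj) there are 5 shares of (1)/5 = 1/5 each.
Living: Kavita and Priya — each takes 1/5.
Deceased: Usha, Sarita, and Manoj. Their combined 3/5 is pooled and carried to generation 2.
At generation 2 (Lakshmi, Rajiv, Hemant, Falguni, Tarun, Neelam, Vikram) there are 7 shares of (3/5)/7 = 3/35 each.
Living: Rajiv, Falguni, Tarun, Neelam, and Vikram — each takes 3/35.
Deceased: Lakshmi and Hemant. Their combined 6/35 is pooled and carried to generation 3.
At generation 3 (Yamini, Deepa, Ishita) there are 3 shares of (6/35)/3 = 2/35 each.
Living: Yamini, Deepa, and Ishita — each takes 2/35.

Deepa 2/35; Falguni 3/35; Ishita 2/35; Kavita 1/5; Neelam 3/35; Priya 1/5; Rajiv 3/35; Tarun 3/35; Vikram 3/35; Yamini 2/35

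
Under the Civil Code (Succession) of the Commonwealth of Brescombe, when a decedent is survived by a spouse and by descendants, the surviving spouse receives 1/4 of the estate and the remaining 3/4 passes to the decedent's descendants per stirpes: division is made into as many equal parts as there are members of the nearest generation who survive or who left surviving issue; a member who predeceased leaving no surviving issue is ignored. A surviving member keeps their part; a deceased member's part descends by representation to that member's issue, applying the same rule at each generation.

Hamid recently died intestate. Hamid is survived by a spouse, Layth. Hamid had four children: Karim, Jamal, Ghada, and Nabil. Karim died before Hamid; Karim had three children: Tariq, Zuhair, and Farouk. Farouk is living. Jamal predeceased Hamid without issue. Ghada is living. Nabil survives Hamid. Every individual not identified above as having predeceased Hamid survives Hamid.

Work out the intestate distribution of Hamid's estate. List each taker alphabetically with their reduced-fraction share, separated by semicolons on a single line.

Farouk 1/12; Ghada 1/4; Layth 1/4; Nabil 1/4; Tariq 1/12; Zuhair 1/12

Layth, as surviving spouse, takes 1/4.
The remaining 3/4 passes to Hamid's descendants per stirpes.
Jamal left no surviving issue, so that branch lapses and is disregarded.
The 3/4 is divided into 3 equal shares of 1/4 among Karim, Ghada, Nabil.
Karim predeceased; the 1/4 allotted to Karim's branch passes to Karim's issue by representation.
The 1/4 is divided into 3 equal shares of 1/12 among Tariq, Zuhair, Farouk.
Tariq is living and takes 1/12.
Zuhair is living and takes 1/12.
Farouk is living and takes 1/12.
Ghada is living and takes 1/4.
Nabil is living and takes 1/4.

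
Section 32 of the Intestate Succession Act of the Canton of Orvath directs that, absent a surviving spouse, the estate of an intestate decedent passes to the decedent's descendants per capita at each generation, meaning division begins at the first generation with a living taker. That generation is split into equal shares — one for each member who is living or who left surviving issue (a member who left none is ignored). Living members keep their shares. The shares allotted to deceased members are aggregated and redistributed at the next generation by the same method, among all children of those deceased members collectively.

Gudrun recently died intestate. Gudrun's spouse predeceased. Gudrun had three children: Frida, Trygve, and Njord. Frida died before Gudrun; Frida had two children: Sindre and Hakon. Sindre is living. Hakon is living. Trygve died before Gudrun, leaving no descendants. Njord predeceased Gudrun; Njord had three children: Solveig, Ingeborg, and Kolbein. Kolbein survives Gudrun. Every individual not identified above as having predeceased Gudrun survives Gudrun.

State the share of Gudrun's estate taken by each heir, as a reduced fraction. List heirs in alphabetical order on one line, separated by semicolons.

There is no surviving spouse, so the entire estate passes to Gudrun's descendants per capita at each generation.
No one at generation 1 (Frida, Njord) is living; moving to the next generation.
At generation 2 (Sindre, Hakon, Solveig, Ingeborg, Kolbein) there are 5 shares of (1)/5 = 1/5 each.
Living: Sindre, Hakon, Solveig, Ingeborg, and Kolbein — each takes 1/5.

Hakon 1/5; Ingeborg 1/5; Kolbein 1/5; Sindre 1/5; Solveig 1/5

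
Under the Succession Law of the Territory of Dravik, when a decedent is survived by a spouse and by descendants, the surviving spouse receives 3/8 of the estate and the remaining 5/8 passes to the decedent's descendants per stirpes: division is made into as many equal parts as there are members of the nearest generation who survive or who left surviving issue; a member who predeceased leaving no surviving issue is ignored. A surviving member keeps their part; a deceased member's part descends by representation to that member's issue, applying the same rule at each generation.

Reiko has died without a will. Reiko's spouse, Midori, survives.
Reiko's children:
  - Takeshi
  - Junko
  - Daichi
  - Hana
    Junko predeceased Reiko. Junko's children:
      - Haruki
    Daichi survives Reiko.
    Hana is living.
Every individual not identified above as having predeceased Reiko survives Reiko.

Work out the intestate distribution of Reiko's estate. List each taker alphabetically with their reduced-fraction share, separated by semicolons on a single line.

Daichi 5/32; Hana 5/32; Haruki 5/32; Midori 3/8; Takeshi 5/32

Midori, as surviving spouse, takes 3/8.
The remaining 5/8 passes to Reiko's descendants per stirpes.
The 5/8 is divided into 4 equal shares of 5/32 among Takeshi, Junko, Daichi, Hana.
Takeshi is living and takes 5/32.
Junko predeceased; the 5/32 allotted to Junko's branch passes to Junko's issue by representation.
Haruki is the sole taker at this level and receives the full 5/32.
Daichi is living and takes 5/32.
Hana is living and takes 5/32.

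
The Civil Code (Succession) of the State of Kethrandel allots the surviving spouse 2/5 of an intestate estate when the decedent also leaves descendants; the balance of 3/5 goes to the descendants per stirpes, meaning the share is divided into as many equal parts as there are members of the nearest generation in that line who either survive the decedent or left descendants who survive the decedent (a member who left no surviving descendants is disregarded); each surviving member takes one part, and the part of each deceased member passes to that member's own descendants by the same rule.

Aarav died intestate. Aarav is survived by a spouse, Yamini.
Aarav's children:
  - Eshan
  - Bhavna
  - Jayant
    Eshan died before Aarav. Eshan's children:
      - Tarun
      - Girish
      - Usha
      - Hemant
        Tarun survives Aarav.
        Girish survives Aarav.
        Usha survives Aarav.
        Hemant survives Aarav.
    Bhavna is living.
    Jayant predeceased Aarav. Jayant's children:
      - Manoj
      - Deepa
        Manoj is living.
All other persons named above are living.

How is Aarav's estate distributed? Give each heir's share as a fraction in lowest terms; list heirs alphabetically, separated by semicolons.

Yamini, as surviving spouse, takes 2/5.
The remaining 3/5 passes to Aarav's descendants per stirpes.
The 3/5 is divided into 3 equal shares of 1/5 among Eshan, Bhavna, Jayant.
Eshan predeceased; the 1/5 allotted to Eshan's branch passes to Eshan's issue by representation.
The 1/5 is divided into 4 equal shares of 1/20 among Tarun, Girish, Usha, Hemant.
Tarun is living and takes 1/20.
Girish is living and takes 1/20.
Usha is living and takes 1/20.
Hemant is living and takes 1/20.
Bhavna is living and takes 1/5.
Jayant predeceased; the 1/5 allotted to Jayant's branch passes to Jayant's issue by representation.
The 1/5 is divided into 2 equal shares of 1/10 among Manoj, Deepa.
Manoj is living and takes 1/10.
Deepa is living and takes 1/10.

Bhavna 1/5; Deepa 1/10; Girish 1/20; Hemant 1/20; Manoj 1/10; Tarun 1/20; Usha 1/20; Yamini 2/5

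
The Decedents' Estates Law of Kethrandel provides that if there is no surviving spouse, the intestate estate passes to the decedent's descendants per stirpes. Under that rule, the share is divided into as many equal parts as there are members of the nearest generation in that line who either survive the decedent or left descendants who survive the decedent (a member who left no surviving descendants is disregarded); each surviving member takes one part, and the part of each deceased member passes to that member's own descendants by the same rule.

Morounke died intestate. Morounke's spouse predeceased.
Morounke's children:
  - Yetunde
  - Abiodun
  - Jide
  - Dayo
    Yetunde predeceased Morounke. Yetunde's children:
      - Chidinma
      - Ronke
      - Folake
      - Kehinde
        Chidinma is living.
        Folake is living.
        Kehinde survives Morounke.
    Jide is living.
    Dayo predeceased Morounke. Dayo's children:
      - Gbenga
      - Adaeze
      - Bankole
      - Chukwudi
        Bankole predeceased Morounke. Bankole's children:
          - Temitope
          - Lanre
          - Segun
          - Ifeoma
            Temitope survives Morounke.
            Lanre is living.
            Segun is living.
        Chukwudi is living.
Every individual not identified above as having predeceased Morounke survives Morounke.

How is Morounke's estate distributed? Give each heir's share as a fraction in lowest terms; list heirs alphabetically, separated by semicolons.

There is no surviving spouse, so the entire estate passes to Morounke's descendants per stirpes.
The estate is divided into 4 equal shares of 1/4 among Yetunde, Abiodun, Jide, Dayo.
Yetunde predeceased; the 1/4 allotted to Yetunde's branch passes to Yetunde's issue by representation.
The 1/4 is divided into 4 equal shares of 1/16 among Chidinma, Ronke, Folake, Kehinde.
Chidinma is living and takes 1/16.
Ronke is living and takes 1/16.
Folake is living and takes 1/16.
Kehinde is living and takes 1/16.
Abiodun is living and takes 1/4.
Jide is living and takes 1/4.
Dayo predeceased; the 1/4 allotted to Dayo's branch passes to Dayo's issue by representation.
The 1/4 is divided into 4 equal shares of 1/16 among Gbenga, Adaeze, Bankole, Chukwudi.
Gbenga is living and takes 1/16.
Adaeze is living and takes 1/16.
Bankole predeceased; the 1/16 allotted to Bankole's branch passes to Bankole's issue by representation.
The 1/16 is divided into 4 equal shares of 1/64 among Temitope, Lanre, Segun, Ifeoma.
Temitope is living and takes 1/64.
Lanre is living and takes 1/64.
Segun is living and takes 1/64.
Ifeoma is living and takes 1/64.
Chukwudi is living and takes 1/16.

Abiodun 1/4; Adaeze 1/16; Chidinma 1/16; Chukwudi 1/16; Folake 1/16; Gbenga 1/16; Ifeoma 1/64; Jide 1/4; Kehinde 1/16; Lanre 1/64; Ronke 1/16; Segun 1/64; Temitope 1/64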